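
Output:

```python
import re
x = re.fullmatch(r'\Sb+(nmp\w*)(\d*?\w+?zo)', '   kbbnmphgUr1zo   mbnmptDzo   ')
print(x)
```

None

The pattern matches a non-whitespace character, then one or more of the literal 'b'; then the literal 'nmp', then zero or more of a word character (captured); then zero or more of a digit (lazy), then one or more of a word character (lazy), then the literal 'zo' (captured).
`re.fullmatch` is like wrapping the pattern in `^…$` (in single-line mode).
Here the string isn't matched end-to-end, so the call returns None.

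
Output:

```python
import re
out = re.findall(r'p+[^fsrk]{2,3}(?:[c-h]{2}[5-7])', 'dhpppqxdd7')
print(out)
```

['pppqxdd7']

Pattern: one or more of a literal 'p', then 2 to 3 of any character except [fsrk]; then exactly 2 of a character in [c-h], then a character in [5-7] (non-capturing group).
No capturing groups, so `findall` returns the 1 full match string.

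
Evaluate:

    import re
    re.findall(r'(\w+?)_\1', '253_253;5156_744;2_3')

['253']

A backreference is literal: `\1` must see the identical characters the first group matched.
With a single group, `findall` returns only what that group captured — 1 item.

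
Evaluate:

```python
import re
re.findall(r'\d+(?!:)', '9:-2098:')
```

`(?!…)`/`(?<!…)` only lets a position through if the neighbouring text does NOT match; no characters are consumed.
Matches: at [3:6] → '209'.
No capturing groups, so `findall` returns the 1 full match string.

['209']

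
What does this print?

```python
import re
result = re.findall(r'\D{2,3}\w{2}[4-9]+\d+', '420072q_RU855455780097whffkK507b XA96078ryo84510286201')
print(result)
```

This matches 2 to 3 of a non-digit; then exactly 2 of a word character, then one or more of a character in [4-9], then one or more of a digit.
Walking the string: at [6:22] → 'q_RU855455780097'; at [23:31] → 'hffkK507'; at [31:40] → 'b XA96078'; at [40:54] → 'ryo84510286201'.
Since nothing is captured, `findall` lists the 4 matched substrings directly.

['q_RU855455780097', 'hffkK507', 'b XA96078', 'ryo84510286201']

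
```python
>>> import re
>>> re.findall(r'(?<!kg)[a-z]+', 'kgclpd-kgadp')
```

The negative lookahead/lookbehind blocks any match where the forbidden context is present.
Scanning left to right: at [0:6] → 'kgclpd'; at [7:12] → 'kgadp'.
`findall` yields the raw match text (2 of them) because the pattern has no groups.

['kgclpd', 'kgadp']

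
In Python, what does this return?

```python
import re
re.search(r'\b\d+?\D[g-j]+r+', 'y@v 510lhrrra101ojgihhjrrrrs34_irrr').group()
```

The match spans [4:12] → '510lhrrr'.

'510lhrrr'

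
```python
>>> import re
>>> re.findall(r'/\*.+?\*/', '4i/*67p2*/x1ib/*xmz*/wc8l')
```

Since nothing is captured, `findall` lists the 2 matched substrings directly.

['/*67p2*/', '/*xmz*/']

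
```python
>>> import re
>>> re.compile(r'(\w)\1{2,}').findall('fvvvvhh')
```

['v']

A backreference is literal: `\1` must see the identical characters the first group matched.
Scanning left to right: at [1:5] match 'vvvv', group 1 = 'v'.
With a single group, `findall` returns only what that group captured — 1 item.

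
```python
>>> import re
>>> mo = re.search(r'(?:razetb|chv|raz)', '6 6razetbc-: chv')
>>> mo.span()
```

(3, 9)

The regex engine tests alternatives in the order written; an earlier branch that matches wins even if a later one would match more.
The match spans [3:9] → 'razetb'.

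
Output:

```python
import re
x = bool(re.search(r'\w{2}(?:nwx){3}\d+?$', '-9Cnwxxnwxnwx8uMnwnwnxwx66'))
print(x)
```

False

Here no position works, so the call returns None, and `bool(None)` is False.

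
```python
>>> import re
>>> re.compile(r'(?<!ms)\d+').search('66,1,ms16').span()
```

`(?!…)`/`(?<!…)` only lets a position through if the neighbouring text does NOT match; no characters are consumed.
`search` walks the string left to right and returns the first match it finds.
The match spans [0:2] → '66'.

(0, 2)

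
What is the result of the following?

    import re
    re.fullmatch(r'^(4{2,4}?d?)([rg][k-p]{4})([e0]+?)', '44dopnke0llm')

None

This matches anchored at the start of the string; then 2 to 4 of the literal '4' (lazy), then optionally a literal 'd' (captured); then one of [rg], then exactly 4 of a character in [k-p] (captured); then one or more of one of [e0] (lazy) (captured).
`fullmatch` succeeds only if the pattern covers the string from start to end.
Here there's no way to consume every character, so the call returns None.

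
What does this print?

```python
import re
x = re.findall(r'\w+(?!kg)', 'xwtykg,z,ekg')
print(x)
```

['xwtykg', 'z', 'ekg']

Because the assertion is negative and zero-width, positions next to the forbidden text are skipped.
Walking the string: at [0:6] → 'xwtykg'; at [7:8] → 'z'; at [9:12] → 'ekg'.
No capturing groups, so `findall` returns the 3 full match strings.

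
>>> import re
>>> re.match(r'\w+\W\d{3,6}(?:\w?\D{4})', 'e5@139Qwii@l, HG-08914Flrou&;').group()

'e5@139Qwii@'

This matches one or more of a word character, then a non-word character, then 3 to 6 of a digit; then optionally a word character, then exactly 4 of a non-digit (non-capturing group).
`re.match` only tries the pattern at the start of the string.
The match spans [0:11] → 'e5@139Qwii@'.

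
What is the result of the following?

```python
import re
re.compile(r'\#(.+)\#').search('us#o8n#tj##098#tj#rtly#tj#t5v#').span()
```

(2, 30)

The match spans [2:30] → '#o8n#tj##098#tj#rtly#tj#t5v#'.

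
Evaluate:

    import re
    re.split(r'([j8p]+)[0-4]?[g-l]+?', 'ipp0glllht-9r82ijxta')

['i', 'pp', 'lllht-9r', '8', 'jxta']

The pattern matches one or more of one of [j8p] (captured); then optionally a character in [0-4], then one or more of a character in [g-l] (lazy).
With the lazy modifier that quantifier settles for the fewest repetitions that let the rest of the pattern succeed (the atoms after it are unaffected and can still be greedy).
Matches to split on: at [1:5] → 'pp0g'; at [13:16] → '82i'.
Because the pattern has a capturing group, `split` also inserts each captured text between the pieces.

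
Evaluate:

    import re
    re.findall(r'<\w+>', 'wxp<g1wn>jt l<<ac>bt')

['<g1wn>', '<ac>']

No capturing groups, so `findall` returns the 2 full match strings.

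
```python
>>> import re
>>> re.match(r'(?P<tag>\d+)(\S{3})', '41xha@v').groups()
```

('41', 'xha')

The match spans [0:5] → '41xha'.
Captured: group 1 = '41', group 2 = 'xha'.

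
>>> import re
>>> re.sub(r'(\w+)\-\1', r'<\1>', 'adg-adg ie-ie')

The backreference `\1` re-matches whatever the first group consumed, character for character.
Matches: at [0:7] → 'adg-adg'; at [8:13] → 'ie-ie'.
Each match is replaced using the text its own group 1 captured.

'<adg> <ie>'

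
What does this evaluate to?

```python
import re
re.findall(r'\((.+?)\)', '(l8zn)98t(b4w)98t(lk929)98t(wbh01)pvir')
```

['l8zn', 'b4w', 'lk929', 'wbh01']

Because the quantifier is non-greedy, it stops expanding at the earliest point where the rest of the pattern can succeed.
`findall` collects group 1 from each match (4 total).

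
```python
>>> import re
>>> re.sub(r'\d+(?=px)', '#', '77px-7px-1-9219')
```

The lookaround is zero-width — it requires the adjacent text to match without consuming it, so the asserted text isn't part of the match.
Matches: at [0:2] → '77'; at [5:6] → '7'.
`sub` substitutes '#' at each match site.

'#px-#px-1-9219'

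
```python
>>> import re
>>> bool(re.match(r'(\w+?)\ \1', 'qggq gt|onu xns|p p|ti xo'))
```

The backreference `\1` re-matches whatever the first group consumed, character for character.
With `match`, the pattern is implicitly anchored at the beginning.
Here the pattern fails at index 0, so the call returns None, and `bool(None)` is False.

False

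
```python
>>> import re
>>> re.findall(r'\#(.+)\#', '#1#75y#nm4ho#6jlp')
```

['1#75y#nm4ho']

Walking the string: at [0:13] match '#1#75y#nm4ho#', group 1 = '1#75y#nm4ho'.
Because there's exactly one group, `findall` drops the full match and keeps group 1 from the one hit.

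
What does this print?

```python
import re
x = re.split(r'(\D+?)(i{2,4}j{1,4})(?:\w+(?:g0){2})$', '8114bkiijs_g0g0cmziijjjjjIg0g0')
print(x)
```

['8114', 'bk', 'iij', '']

Because the pattern has a capturing group, `split` also inserts each captured text between the pieces.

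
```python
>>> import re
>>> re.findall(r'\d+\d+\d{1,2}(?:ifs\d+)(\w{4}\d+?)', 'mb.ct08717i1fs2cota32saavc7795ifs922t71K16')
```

`findall` collects group 1 from the one match (1 total).

['t71K1']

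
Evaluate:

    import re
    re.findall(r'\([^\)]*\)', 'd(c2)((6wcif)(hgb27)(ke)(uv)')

['(c2)', '((6wcif)', '(hgb27)', '(ke)', '(uv)']

Scanning left to right: at [1:5] → '(c2)'; at [5:13] → '((6wcif)'; at [13:20] → '(hgb27)'; at [20:24] → '(ke)'; at [24:28] → '(uv)'.
`findall` yields the raw match text (5 of them) because the pattern has no groups.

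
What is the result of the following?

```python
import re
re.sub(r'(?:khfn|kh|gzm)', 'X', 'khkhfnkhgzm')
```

'XXXX'

The regex engine tests alternatives in the order written; an earlier branch that matches wins even if a later one would match more.
`sub` substitutes 'X' at each match site.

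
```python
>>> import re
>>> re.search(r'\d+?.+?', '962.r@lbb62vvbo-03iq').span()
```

(0, 2)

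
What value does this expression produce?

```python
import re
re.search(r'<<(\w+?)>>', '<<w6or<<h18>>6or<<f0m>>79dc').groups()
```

('h18',)

`re.search` tries every starting position until one works.
The match spans [6:13] → '<<h18>>'.
Captured: group 1 = 'h18'.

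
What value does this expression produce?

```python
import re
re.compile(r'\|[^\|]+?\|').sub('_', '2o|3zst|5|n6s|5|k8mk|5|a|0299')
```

'2o_5_5_5_0299'

Matches: at [2:8] → '|3zst|'; at [9:14] → '|n6s|'; at [15:21] → '|k8mk|'; at [22:25] → '|a|'.
Each match is replaced by '_'.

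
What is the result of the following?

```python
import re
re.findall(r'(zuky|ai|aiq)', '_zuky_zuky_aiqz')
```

Alternation isn't longest-match — the leftmost alternative that fits at this position is chosen.
Because there's exactly one group, `findall` drops the full match and keeps group 1 from each hit.

['zuky', 'zuky', 'ai']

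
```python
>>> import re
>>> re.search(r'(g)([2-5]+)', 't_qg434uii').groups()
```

('g', '434')

The match spans [3:7] → 'g434'.
Captured: group 1 = 'g', group 2 = '434'.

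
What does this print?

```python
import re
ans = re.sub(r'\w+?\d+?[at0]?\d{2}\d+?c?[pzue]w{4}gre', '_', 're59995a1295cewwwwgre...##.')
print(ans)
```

_...##.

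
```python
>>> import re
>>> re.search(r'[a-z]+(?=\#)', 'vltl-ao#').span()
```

(5, 7)

Because the assertion is zero-width, the text it checks is not consumed and won't appear in the result.
The match spans [5:7] → 'ao'.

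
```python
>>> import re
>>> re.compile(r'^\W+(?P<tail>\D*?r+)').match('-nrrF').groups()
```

The match spans [0:4] → '-nrr'.
Captured: group 1 = 'nrr'.

('nrr',)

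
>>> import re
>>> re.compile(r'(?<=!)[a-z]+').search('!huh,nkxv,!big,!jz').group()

'huh'

The lookaround is zero-width — it requires the adjacent text to match without consuming it, so the asserted text isn't part of the match.
The match spans [1:4] → 'huh'.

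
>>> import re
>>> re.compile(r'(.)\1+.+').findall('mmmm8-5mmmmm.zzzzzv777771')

`\1` has to match the exact text group 1 already captured.
One capturing group, so `findall` returns just the captured substring from the one match — 1 in all.

['m']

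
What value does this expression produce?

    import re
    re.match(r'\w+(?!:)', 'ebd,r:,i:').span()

With `match`, the pattern is implicitly anchored at the beginning.
The match spans [0:3] → 'ebd'.

(0, 3)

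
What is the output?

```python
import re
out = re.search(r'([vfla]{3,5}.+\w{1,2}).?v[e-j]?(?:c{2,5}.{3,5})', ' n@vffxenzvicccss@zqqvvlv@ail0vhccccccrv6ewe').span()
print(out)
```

(3, 42)

The pattern matches 3 to 5 of one of [vfla], then one or more of any character, then 1 to 2 of a word character (captured); then optionally any character, then the literal 'v', then optionally a character in [e-j]; then 2 to 5 of the literal 'c', then 3 to 5 of any character (non-capturing group).
`re.search` scans for the first position where the pattern succeeds.
The match spans [3:42] → 'vffxenzvicccss@zqqvvlv@ail0vhccccccrv6e'.
Captured: group 1 = 'vffxenzvicccss@zqqvvlv@ail0'.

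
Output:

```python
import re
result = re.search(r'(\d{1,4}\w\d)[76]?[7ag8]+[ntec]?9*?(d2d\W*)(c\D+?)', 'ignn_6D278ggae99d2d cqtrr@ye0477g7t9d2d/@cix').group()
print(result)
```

A `+?`/`*?`/`{m,n}?` starts at its minimum and grows only as far as needed for what follows to match.
The match spans [5:22] → '6D278ggae99d2d cq'.

6D278ggae99d2d cq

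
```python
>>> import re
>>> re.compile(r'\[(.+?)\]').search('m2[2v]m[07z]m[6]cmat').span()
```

The `?` after the quantifier makes it lazy — it takes as little as possible before letting the rest of the pattern try.
`re.search` tries every starting position until one works.
The match spans [2:6] → '[2v]'.
Captured: group 1 = '2v'.

(2, 6)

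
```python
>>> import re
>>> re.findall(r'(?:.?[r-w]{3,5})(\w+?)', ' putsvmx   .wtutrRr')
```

This matches optionally any character, then 3 to 5 of a character in [r-w] (non-capturing group); then one or more of a word character (lazy) (captured).
With a single group, `findall` returns only what that group captured — 2 items.

['m', 'R']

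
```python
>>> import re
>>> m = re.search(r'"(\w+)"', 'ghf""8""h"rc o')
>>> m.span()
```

The match spans [4:7] → '"8"'.

(4, 7)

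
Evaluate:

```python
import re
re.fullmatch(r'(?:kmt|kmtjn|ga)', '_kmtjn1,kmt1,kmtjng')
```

None

For `fullmatch`, every character of the input must be accounted for by the pattern.
Here the pattern can't cover the whole string, so the call returns None.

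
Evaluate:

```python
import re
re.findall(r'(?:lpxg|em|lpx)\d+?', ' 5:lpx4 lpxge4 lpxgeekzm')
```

`findall` yields the raw match text (1 of them) because the pattern has no groups.

['lpx4']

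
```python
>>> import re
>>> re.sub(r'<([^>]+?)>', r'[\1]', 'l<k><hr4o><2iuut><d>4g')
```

'l[k][hr4o][2iuut][d]4g'

Matches: at [1:4] → '<k>'; at [4:10] → '<hr4o>'; at [10:17] → '<2iuut>'; at [17:20] → '<d>'.
`\1` in the replacement pulls in group 1's text for each match.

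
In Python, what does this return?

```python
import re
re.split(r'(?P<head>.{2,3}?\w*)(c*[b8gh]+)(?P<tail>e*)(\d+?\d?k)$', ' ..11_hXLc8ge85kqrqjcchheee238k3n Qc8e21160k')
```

[' ..11_hXLc8ge85kqrqjcchheee238k', '3n Qc', '8', 'e', '21160k', '']

Pattern: 2 to 3 of any character (lazy), then zero or more of a word character (captured as 'head'); then zero or more of the literal 'c', then one or more of one of [b8gh] (captured); then zero or more of a literal 'e' (captured as 'tail'); then one or more of a digit (lazy), then optionally a digit, then a literal 'k' (captured); then anchored at the end.
Matches to split on: at [31:44] → '3n Qc8e21160k'.
With a capturing group present, the delimiter's captured portion is kept in the result list.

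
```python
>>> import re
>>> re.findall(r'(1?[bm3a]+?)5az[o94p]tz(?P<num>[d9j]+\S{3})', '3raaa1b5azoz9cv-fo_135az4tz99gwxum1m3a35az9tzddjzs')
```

The pattern matches optionally a literal '1', then one or more of one of [bm3a] (lazy) (captured); then the literal '5az', then one of [o94p], then the literal 'tz'; then one or more of one of [d9j], then exactly 3 of a non-whitespace character (captured as 'num').
Walking the string: at [19:32] match '135az4tz99gwx', groups = ('13', '99gwx'); at [34:50] match '1m3a35az9tzddjzs', groups = ('1m3a3', 'ddjzs').
`findall` packs the 2 group values into a tuple for every match.

[('13', '99gwx'), ('1m3a3', 'ddjzs')]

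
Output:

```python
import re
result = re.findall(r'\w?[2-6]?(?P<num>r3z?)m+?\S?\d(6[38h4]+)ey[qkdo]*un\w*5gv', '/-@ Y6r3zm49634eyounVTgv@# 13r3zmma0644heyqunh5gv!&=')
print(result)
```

[('r3z', '644h')]

Pattern: optionally a word character, then optionally a character in [2-6]; then the literal 'r3', then optionally the literal 'z' (captured as 'num'); then one or more of the literal 'm' (lazy), then optionally a non-whitespace character, then a digit; then a literal '6', then one or more of one of [38h4] (captured); then the literal 'ey', then zero or more of one of [qkdo], then the literal 'un'; then zero or more of a word character, then the literal '5gv'.
Walking the string: at [27:49] match '13r3zmma0644heyqunh5gv', groups = ('r3z', '644h').
2 groups means the one result is a tuple of 2 captured strings — 1 here.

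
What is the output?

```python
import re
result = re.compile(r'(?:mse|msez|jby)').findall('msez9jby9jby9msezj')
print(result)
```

`|` is ordered: at each position the engine commits to the first alternative that works.
Scanning left to right: at [0:3] → 'mse'; at [5:8] → 'jby'; at [9:12] → 'jby'; at [13:16] → 'mse'.
Since nothing is captured, `findall` lists the 4 matched substrings directly.

['mse', 'jby', 'jby', 'mse']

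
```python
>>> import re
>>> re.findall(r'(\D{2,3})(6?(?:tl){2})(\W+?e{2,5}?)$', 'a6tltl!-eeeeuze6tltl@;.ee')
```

[('uze', '6tltl', '@;.ee')]

Pattern: 2 to 3 of a non-digit (captured); then optionally a literal '6', then the literal 'tl' repeated 2 times (captured); then one or more of a non-word character (lazy), then 2 to 5 of a literal 'e' (lazy) (captured); then anchored at the end.
Matches: at [12:25] match 'uze6tltl@;.ee', groups = ('uze', '6tltl', '@;.ee').
`findall` packs the 3 group values into a tuple for every match.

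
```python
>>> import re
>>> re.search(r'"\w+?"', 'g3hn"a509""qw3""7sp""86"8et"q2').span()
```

(4, 10)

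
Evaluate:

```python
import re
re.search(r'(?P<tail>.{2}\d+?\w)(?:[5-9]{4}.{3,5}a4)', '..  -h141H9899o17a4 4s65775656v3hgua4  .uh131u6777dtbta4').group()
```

'-h141H9899o17a4'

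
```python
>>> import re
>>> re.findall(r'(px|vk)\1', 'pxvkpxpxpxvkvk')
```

The backreference `\1` re-matches whatever the first group consumed, character for character.
Scanning left to right: at [4:8] match 'pxpx', group 1 = 'px'; at [10:14] match 'vkvk', group 1 = 'vk'.
`findall` collects group 1 from each match (2 total).

['px', 'vk']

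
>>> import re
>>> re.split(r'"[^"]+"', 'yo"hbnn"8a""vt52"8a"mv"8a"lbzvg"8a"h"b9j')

Matches to split on: at [2:8] → '"hbnn"'; at [11:17] → '"vt52"'; at [19:23] → '"mv"'; at [25:32] → '"lbzvg"'; at [34:37] → '"h"'.
Splitting on the pattern gives 6 pieces.

['yo', '8a"', '8a', '8a', '8a', 'b9j']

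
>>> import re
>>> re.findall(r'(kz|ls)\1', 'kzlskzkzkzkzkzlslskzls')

['kz', 'kz', 'ls']

`\1` is not a pattern — it's the concrete string captured by group 1, re-applied verbatim.
Walking the string: at [4:8] match 'kzkz', group 1 = 'kz'; at [8:12] match 'kzkz', group 1 = 'kz'; at [14:18] match 'lsls', group 1 = 'ls'.
`findall` collects group 1 from each match (3 total).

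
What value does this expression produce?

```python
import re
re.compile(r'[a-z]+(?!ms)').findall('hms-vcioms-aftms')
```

['hms', 'vcioms', 'aftms']

Because the assertion is negative and zero-width, positions next to the forbidden text are skipped.
Matches: at [0:3] → 'hms'; at [4:10] → 'vcioms'; at [11:16] → 'aftms'.
With no groups in the pattern, `findall` gives back each whole match — 3 here.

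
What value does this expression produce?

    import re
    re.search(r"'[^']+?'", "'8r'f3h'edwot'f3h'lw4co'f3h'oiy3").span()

`search` walks the string left to right and returns the first match it finds.
The match spans [0:4] → "'8r'".

(0, 4)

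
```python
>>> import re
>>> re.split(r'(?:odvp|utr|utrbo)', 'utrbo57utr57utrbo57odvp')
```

The regex engine tests alternatives in the order written; an earlier branch that matches wins even if a later one would match more.
Matches to split on: at [0:3] → 'utr'; at [7:10] → 'utr'; at [12:15] → 'utr'; at [19:23] → 'odvp'.
`split` removes every match and returns the 5 fragments in between.

['', 'bo57', '57', 'bo57', '']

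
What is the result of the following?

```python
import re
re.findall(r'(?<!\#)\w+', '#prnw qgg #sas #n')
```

['rnw', 'qgg', 'as']

Because the assertion is negative and zero-width, positions next to the forbidden text are skipped.
`findall` yields the raw match text (3 of them) because the pattern has no groups.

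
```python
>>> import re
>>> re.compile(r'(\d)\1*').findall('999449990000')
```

['9', '4', '9', '0']

After group 1 captures some text, `\1` only succeeds where that same text appears again.
Scanning left to right: at [0:3] match '999', group 1 = '9'; at [3:5] match '44', group 1 = '4'; at [5:8] match '999', group 1 = '9'; at [8:12] match '0000', group 1 = '0'.
With a single group, `findall` returns only what that group captured — 4 items.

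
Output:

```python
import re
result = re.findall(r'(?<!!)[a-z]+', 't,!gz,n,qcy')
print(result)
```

The negative lookahead/lookbehind blocks any match where the forbidden context is present.
Walking the string: at [0:1] → 't'; at [4:5] → 'z'; at [6:7] → 'n'; at [8:11] → 'qcy'.
No capturing groups, so `findall` returns the 4 full match strings.

['t', 'z', 'n', 'qcy']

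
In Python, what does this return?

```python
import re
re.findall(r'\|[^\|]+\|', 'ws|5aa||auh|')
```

With no groups in the pattern, `findall` gives back each whole match — 2 here.

['|5aa|', '|auh|']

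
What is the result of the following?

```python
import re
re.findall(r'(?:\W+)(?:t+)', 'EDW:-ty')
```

[':-t']

This matches one or more of a non-word character (non-capturing group); then one or more of a literal 't' (non-capturing group).
Matches: at [3:6] → ':-t'.
Since nothing is captured, `findall` lists the 1 matched substring directly.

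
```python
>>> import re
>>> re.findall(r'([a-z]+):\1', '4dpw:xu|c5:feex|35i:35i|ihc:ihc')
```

['ihc']

The backreference `\1` re-matches whatever the first group consumed, character for character.
With a single group, `findall` returns only what that group captured — 1 item.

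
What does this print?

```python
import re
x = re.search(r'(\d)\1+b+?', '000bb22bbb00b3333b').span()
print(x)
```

`\1` is not a pattern — it's the concrete string captured by group 1, re-applied verbatim.
The match spans [0:4] → '000b'.

(0, 4)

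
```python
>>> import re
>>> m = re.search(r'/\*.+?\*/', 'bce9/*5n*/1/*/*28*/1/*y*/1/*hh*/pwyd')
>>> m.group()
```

The `?` after the quantifier makes it lazy — it takes as little as possible before letting the rest of the pattern try.
The match spans [4:10] → '/*5n*/'.

'/*5n*/'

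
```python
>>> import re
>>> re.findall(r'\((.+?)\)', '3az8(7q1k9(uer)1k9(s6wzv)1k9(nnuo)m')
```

['7q1k9(uer', 's6wzv', 'nnuo']

The `?` after the quantifier makes it lazy — it takes as little as possible before letting the rest of the pattern try.
Because there's exactly one group, `findall` drops the full match and keeps group 1 from each hit.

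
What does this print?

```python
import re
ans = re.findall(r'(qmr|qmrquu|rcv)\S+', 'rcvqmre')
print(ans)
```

['rcv']

Walking the string: at [0:7] match 'rcvqmre', group 1 = 'rcv'.
`findall` collects group 1 from the one match (1 total).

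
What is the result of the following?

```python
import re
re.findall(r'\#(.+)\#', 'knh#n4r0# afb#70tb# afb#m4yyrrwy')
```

['n4r0# afb#70tb# afb']

Scanning left to right: at [3:24] match '#n4r0# afb#70tb# afb#', group 1 = 'n4r0# afb#70tb# afb'.
`findall` collects group 1 from the one match (1 total).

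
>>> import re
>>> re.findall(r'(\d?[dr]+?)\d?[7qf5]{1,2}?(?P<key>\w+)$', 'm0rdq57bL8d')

[('0rd', '57bL8d')]

The pattern matches optionally a digit, then one or more of one of [dr] (lazy) (captured); then optionally a digit, then 1 to 2 of one of [7qf5] (lazy); then one or more of a word character (captured as 'key'); then anchored at the end.
Because the quantifier is non-greedy, it stops expanding at the earliest point where the rest of the pattern can succeed.
Matches: at [1:11] match '0rdq57bL8d', groups = ('0rd', '57bL8d').
With 2 capturing groups, `findall` returns a 2-tuple per match.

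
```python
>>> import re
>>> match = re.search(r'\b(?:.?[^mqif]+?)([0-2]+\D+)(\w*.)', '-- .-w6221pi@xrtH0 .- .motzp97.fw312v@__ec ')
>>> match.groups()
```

The match spans [5:19] → 'w6221pi@xrtH0 '.
Captured: group 1 = '221pi@xrtH', group 2 = '0 '.

('221pi@xrtH', '0 ')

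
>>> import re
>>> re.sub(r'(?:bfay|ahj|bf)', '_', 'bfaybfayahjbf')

The regex engine tests alternatives in the order written; an earlier branch that matches wins even if a later one would match more.
Matches: at [0:4] → 'bfay'; at [4:8] → 'bfay'; at [8:11] → 'ahj'; at [11:13] → 'bf'.
Each match is replaced by '_'.

'____'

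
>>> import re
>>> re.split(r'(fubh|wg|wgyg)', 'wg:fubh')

['', 'wg', ':', 'fubh', '']

Matches to split on: at [0:2] → 'wg'; at [3:7] → 'fubh'.
The group in the pattern means `split` returns the separators' captures alongside the pieces.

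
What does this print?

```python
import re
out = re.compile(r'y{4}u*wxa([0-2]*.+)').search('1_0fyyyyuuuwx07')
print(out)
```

The pattern matches exactly 4 of a literal 'y', then zero or more of the literal 'u', then the literal 'wxa'; then zero or more of a character in [0-2], then one or more of any character (captured).
Here nothing in the string fits, so the call returns None.

None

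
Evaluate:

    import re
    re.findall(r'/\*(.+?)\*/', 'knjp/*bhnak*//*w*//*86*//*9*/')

['bhnak', 'w', '86', '9']

A non-greedy quantifier consumes as few characters as it can — just enough that the remainder of the pattern still matches from where it stops; whatever follows it matches normally.
Walking the string: at [4:13] match '/*bhnak*/', group 1 = 'bhnak'; at [13:18] match '/*w*/', group 1 = 'w'; at [18:24] match '/*86*/', group 1 = '86'; at [24:29] match '/*9*/', group 1 = '9'.
With a single group, `findall` returns only what that group captured — 4 items.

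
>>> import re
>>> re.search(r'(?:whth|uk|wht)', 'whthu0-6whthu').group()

'whth'

Branches in `(...|...)` are attempted left-to-right; the first branch that allows the whole pattern to succeed is taken.
Unlike `match`, `search` isn't anchored — it looks for the pattern anywhere in the string.
The match spans [0:4] → 'whth'.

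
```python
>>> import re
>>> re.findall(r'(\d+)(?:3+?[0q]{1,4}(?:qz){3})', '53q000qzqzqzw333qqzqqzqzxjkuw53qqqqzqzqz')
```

['5', '5']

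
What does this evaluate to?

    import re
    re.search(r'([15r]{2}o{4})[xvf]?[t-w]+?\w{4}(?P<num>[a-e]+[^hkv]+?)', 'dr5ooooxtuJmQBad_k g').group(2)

'ad_'

The match spans [1:17] → 'r5ooooxtuJmQBad_'.
Captured: group 1 = 'r5oooo', group 2 = 'ad_'.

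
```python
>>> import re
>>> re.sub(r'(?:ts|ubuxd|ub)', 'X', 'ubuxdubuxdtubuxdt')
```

'XXtXt'

Alternation tries branches left to right and keeps the first one that lets the overall match succeed at that position.
Every occurrence is swapped for 'X'.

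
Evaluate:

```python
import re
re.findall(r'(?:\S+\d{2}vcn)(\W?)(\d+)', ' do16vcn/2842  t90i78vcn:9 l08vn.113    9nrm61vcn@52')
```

2 groups means each result is a tuple of 2 captured strings — 3 here.

[('/', '2842'), (':', '9'), ('@', '52')]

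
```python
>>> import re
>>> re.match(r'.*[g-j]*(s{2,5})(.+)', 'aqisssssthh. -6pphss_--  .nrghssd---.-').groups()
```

This matches zero or more of any character, then zero or more of a character in [g-j]; then 2 to 5 of a literal 's' (captured); then one or more of any character (captured).
`re.match` only tries the pattern at the start of the string.
The match spans [0:38] → 'aqisssssthh. -6pphss_--  .nrghssd---.-'.
Captured: group 1 = 'ss', group 2 = 'd---.-'.

('ss', 'd---.-')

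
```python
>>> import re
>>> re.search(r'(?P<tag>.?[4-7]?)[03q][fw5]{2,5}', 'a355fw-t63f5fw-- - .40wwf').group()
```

'a355fw'

This matches optionally any character, then optionally a character in [4-7] (captured as 'tag'); then one of [03q], then 2 to 5 of one of [fw5].
The match spans [0:6] → 'a355fw'.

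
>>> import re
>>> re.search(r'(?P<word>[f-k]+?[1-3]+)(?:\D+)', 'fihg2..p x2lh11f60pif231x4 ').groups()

('fihg2',)

Pattern: one or more of a character in [f-k] (lazy), then one or more of a character in [1-3] (captured as 'word'); then one or more of a non-digit (non-capturing group).
Unlike `match`, `search` isn't anchored — it looks for the pattern anywhere in the string.
The match spans [0:10] → 'fihg2..p x'.
Captured: group 1 = 'fihg2'.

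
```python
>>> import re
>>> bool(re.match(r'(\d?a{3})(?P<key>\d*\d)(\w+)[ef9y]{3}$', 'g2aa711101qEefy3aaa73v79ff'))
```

With `match`, the pattern is implicitly anchored at the beginning.
Here the pattern fails at index 0, so the call returns None, and `bool(None)` is False.

False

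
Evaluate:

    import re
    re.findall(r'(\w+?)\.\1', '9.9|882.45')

['9']

The backreference `\1` re-matches whatever the first group consumed, character for character.
With a single group, `findall` returns only what that group captured — 1 item.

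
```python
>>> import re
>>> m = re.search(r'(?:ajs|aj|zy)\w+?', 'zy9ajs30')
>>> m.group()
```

'zy9'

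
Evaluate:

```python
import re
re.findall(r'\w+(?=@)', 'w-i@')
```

['i']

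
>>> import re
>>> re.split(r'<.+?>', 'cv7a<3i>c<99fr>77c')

['cv7a', 'c', '77c']

With the lazy modifier that quantifier settles for the fewest repetitions that let the rest of the pattern succeed (the atoms after it are unaffected and can still be greedy).
Matches to split on: at [4:8] → '<3i>'; at [9:15] → '<99fr>'.
`split` removes every match and returns the 3 fragments in between.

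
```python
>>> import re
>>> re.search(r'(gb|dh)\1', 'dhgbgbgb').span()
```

`\1` has to match the exact text group 1 already captured.
The match spans [2:6] → 'gbgb'.

(2, 6)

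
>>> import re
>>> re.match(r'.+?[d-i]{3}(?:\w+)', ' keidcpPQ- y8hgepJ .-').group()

' keidcpPQ'

The pattern matches one or more of any character (lazy), then exactly 3 of a character in [d-i]; then one or more of a word character (non-capturing group).
`match` is anchored at position 0; if the pattern doesn't fit there, it returns None.
The match spans [0:9] → ' keidcpPQ'.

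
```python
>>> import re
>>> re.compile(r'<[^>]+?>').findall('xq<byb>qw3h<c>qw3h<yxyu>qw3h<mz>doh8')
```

['<byb>', '<c>', '<yxyu>', '<mz>']

Scanning left to right: at [2:7] → '<byb>'; at [11:14] → '<c>'; at [18:24] → '<yxyu>'; at [28:32] → '<mz>'.
Since nothing is captured, `findall` lists the 4 matched substrings directly.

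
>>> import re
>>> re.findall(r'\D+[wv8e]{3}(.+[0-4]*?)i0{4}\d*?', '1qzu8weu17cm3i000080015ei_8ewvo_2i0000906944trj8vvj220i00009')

['u17cm3i000080015ei_8ewvo_2i0000906944trj8vvj220']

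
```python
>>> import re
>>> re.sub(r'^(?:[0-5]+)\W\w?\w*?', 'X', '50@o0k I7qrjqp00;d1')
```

The pattern matches anchored at the start of the string; then one or more of a character in [0-5] (non-capturing group); then a non-word character, then optionally a word character, then zero or more of a word character (lazy).
Lazy quantifiers expand one character at a time until the remainder of the pattern can match.
Matches: at [0:4] → '50@o'.
Each match is replaced by 'X'.

'X0k I7qrjqp00;d1'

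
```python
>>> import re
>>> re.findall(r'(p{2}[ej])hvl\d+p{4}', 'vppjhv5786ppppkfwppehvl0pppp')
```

This matches exactly 2 of the literal 'p', then one of [ej] (captured); then the literal 'hvl', then one or more of a digit; then exactly 4 of a literal 'p'.
Scanning left to right: at [17:28] match 'ppehvl0pppp', group 1 = 'ppe'.
`findall` collects group 1 from the one match (1 total).

['ppe']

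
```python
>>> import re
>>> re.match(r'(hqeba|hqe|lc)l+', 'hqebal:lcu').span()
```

`re.match` won't scan ahead — the pattern has to work from the very first character.
The match spans [0:6] → 'hqebal'.

(0, 6)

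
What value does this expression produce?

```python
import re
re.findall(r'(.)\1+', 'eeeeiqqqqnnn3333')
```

The backreference `\1` re-matches whatever the first group consumed, character for character.
With a single group, `findall` returns only what that group captured — 4 items.

['e', 'q', 'n', '3']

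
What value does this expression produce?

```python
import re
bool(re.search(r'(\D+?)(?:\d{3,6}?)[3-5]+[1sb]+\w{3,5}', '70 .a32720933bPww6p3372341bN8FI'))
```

True

The pattern matches one or more of a non-digit (lazy) (captured); then 3 to 6 of a digit (lazy) (non-capturing group); then one or more of a character in [3-5], then one or more of one of [1sb], then 3 to 5 of a word character.
`re.search` tries every starting position until one works.
The match spans [2:19] → ' .a32720933bPww6p'.
Captured: group 1 = ' .a'.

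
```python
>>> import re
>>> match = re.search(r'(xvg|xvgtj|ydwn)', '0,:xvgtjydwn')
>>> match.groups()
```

('xvg',)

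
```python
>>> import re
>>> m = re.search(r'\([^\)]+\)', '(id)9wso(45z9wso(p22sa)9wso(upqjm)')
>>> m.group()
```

The match spans [0:4] → '(id)'.

'(id)'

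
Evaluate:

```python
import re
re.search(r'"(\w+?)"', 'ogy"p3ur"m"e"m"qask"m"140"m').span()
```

(3, 9)

`re.search` tries every starting position until one works.
The match spans [3:9] → '"p3ur"'.
Captured: group 1 = 'p3ur'.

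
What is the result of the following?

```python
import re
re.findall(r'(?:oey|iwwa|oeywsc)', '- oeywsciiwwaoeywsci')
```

['oey', 'iwwa', 'oey']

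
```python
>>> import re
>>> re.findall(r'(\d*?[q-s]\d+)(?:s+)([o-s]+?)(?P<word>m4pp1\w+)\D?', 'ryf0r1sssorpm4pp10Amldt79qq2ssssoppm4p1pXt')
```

[('0r1', 'orp', 'm4pp10Amldt79qq2ssssoppm4p1pXt')]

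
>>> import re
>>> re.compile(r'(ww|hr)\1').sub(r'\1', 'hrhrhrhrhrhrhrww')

'hrhrhrhrww'

The backreference `\1` re-matches whatever the first group consumed, character for character.
Each match is replaced using the text its own group 1 captured.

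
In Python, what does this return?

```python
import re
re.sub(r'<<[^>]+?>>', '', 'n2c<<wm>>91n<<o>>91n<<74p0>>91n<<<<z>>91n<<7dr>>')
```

'n2c91n91n91n91n'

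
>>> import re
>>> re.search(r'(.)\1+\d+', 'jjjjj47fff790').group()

'jjjjj47'

A backreference is literal: `\1` must see the identical characters the first group matched.
The match spans [0:7] → 'jjjjj47'.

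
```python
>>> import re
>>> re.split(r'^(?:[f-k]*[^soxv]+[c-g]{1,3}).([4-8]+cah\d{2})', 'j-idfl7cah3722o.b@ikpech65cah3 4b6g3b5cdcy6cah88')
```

['', '7cah37', '22o.b@ikpech65cah3 4b6g3b5cdcy6cah88']

Pattern: anchored at the start of the string; then zero or more of a character in [f-k], then one or more of any character except [soxv], then 1 to 3 of a character in [c-g] (non-capturing group); then any character; then one or more of a character in [4-8], then the literal 'cah', then exactly 2 of a digit (captured).
The group in the pattern means `split` returns the separators' captures alongside the pieces.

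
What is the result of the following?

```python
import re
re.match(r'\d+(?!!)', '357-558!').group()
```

'357'

The negative lookaround is zero-width — it rules out positions where the adjacent text would match, without consuming anything.
`re.match` only tries the pattern at the start of the string.
The match spans [0:3] → '357'.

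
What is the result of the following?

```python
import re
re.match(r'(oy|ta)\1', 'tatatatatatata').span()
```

`match` is anchored at position 0; if the pattern doesn't fit there, it returns None.
The match spans [0:4] → 'tata'.

(0, 4)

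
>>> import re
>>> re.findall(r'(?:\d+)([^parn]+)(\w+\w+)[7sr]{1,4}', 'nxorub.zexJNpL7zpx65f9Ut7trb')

[('z', 'px65f9Ut7t')]

Pattern: one or more of a digit (non-capturing group); then one or more of any character except [parn] (captured); then one or more of a word character, then one or more of a word character (captured); then 1 to 4 of one of [7sr].
Walking the string: at [14:27] match '7zpx65f9Ut7tr', groups = ('z', 'px65f9Ut7t').
Multiple groups make `findall` return tuples — one 2-tuple for the one match.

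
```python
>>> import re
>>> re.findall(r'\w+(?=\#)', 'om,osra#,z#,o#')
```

['osra', 'z', 'o']

The lookaround is zero-width — it requires the adjacent text to match without consuming it, so the asserted text isn't part of the match.
With no groups in the pattern, `findall` gives back each whole match — 3 here.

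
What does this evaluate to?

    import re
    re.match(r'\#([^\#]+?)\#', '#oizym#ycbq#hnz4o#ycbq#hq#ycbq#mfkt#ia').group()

'#oizym#'

With `match`, the pattern is implicitly anchored at the beginning.
The match spans [0:7] → '#oizym#'.
Captured: group 1 = 'oizym'.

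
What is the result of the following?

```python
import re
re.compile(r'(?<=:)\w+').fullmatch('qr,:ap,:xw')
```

The lookaround is zero-width — it requires the adjacent text to match without consuming it, so the asserted text isn't part of the match.
`re.fullmatch` requires the pattern to consume the entire string.
Here the string isn't matched end-to-end, so the call returns None.

None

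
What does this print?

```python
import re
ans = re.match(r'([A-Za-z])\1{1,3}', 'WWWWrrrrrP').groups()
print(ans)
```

('W',)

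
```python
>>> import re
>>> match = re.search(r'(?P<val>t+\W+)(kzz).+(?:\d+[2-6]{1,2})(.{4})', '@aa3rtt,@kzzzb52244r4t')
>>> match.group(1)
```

The match spans [5:22] → 'tt,@kzzzb52244r4t'.
Captured: group 1 = 'tt,@', group 2 = 'kzz', group 3 = '4r4t'.

'tt,@'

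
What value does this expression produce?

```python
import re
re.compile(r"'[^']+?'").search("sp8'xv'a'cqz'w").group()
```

The match spans [3:7] → "'xv'".

"'xv'"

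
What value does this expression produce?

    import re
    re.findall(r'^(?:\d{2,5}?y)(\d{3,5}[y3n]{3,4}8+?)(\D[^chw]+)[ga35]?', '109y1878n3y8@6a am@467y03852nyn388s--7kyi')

[('1878n3y8', '@6a am@467y03852nyn388s--7kyi')]

The pattern matches anchored at the start of the string; then 2 to 5 of a digit (lazy), then a literal 'y' (non-capturing group); then 3 to 5 of a digit, then 3 to 4 of one of [y3n], then one or more of a literal '8' (lazy) (captured); then a non-digit, then one or more of any character except [chw] (captured); then optionally one of [ga35].
Matches: at [0:41] match '109y1878n3y8@6a am@467y03852nyn388s--7kyi', groups = ('1878n3y8', '@6a am@467y03852nyn388s--7kyi').
`findall` packs the 2 group values into a tuple for every match.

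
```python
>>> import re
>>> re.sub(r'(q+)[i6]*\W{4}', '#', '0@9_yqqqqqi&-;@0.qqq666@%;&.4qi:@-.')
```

'0@9_y#0.#.4#'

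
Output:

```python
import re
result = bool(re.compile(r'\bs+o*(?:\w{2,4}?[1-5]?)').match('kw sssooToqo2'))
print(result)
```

`match` is anchored at position 0; if the pattern doesn't fit there, it returns None.
Here position 0 doesn't satisfy it, so the call returns None, and `bool(None)` is False.

False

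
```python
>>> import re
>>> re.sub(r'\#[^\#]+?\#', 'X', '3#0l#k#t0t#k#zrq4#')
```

'3XkXkX'

Matches: at [1:5] → '#0l#'; at [6:11] → '#t0t#'; at [12:18] → '#zrq4#'.
Every occurrence is swapped for 'X'.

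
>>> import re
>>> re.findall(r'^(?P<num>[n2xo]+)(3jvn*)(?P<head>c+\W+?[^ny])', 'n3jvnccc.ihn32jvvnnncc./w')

[('n', '3jvn', 'ccc.i')]

The pattern matches anchored at the start of the string; then one or more of one of [n2xo] (captured as 'num'); then the literal '3jv', then zero or more of the literal 'n' (captured); then one or more of a literal 'c', then one or more of a non-word character (lazy), then any character except [ny] (captured as 'head').
Matches: at [0:10] match 'n3jvnccc.i', groups = ('n', '3jvn', 'ccc.i').
With 3 capturing groups, `findall` returns a 3-tuple per match.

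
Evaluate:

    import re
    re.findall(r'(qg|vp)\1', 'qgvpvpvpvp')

['vp', 'vp']

The backreference `\1` re-matches whatever the first group consumed, character for character.
Because there's exactly one group, `findall` drops the full match and keeps group 1 from each hit.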